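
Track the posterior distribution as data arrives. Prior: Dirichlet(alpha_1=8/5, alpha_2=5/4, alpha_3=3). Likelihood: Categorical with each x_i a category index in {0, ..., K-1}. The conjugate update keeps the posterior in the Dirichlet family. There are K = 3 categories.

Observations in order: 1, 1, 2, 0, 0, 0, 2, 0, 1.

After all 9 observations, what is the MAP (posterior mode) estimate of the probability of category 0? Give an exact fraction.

92/237

obs 1: x=1 → posterior Dirichlet(8/5, 9/4, 3)
obs 2: x=1 → posterior Dirichlet(8/5, 13/4, 3)
obs 3: x=2 → posterior Dirichlet(8/5, 13/4, 4)
obs 4: x=0 → posterior Dirichlet(13/5, 13/4, 4)
obs 5: x=0 → posterior Dirichlet(18/5, 13/4, 4)
obs 6: x=0 → posterior Dirichlet(23/5, 13/4, 4)
obs 7: x=2 → posterior Dirichlet(23/5, 13/4, 5)
obs 8: x=0 → posterior Dirichlet(28/5, 13/4, 5)
obs 9: x=1 → posterior Dirichlet(28/5, 17/4, 5)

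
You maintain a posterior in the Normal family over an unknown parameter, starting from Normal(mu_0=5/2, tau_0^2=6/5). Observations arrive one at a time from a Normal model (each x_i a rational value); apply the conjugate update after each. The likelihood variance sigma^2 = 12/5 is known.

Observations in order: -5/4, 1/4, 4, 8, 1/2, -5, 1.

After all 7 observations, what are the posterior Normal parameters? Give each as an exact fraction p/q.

mu_0=25/18, tau_0^2=4/15

obs 1: x=-5/4 → posterior Normal(5/4, 4/5)
obs 2: x=1/4 → posterior Normal(1, 3/5)
obs 3: x=4 → posterior Normal(8/5, 12/25)
obs 4: x=8 → posterior Normal(8/3, 2/5)
obs 5: x=1/2 → posterior Normal(33/14, 12/35)
obs 6: x=-5 → posterior Normal(23/16, 3/10)
obs 7: x=1 → posterior Normal(25/18, 4/15)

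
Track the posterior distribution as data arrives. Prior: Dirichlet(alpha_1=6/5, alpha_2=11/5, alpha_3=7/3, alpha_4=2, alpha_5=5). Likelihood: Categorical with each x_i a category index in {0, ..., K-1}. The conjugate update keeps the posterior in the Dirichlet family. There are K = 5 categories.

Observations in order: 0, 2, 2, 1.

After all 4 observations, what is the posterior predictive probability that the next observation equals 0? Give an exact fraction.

33/251

obs 1: x=0 → posterior Dirichlet(11/5, 11/5, 7/3, 2, 5)
obs 2: x=2 → posterior Dirichlet(11/5, 11/5, 10/3, 2, 5)
obs 3: x=2 → posterior Dirichlet(11/5, 11/5, 13/3, 2, 5)
obs 4: x=1 → posterior Dirichlet(11/5, 16/5, 13/3, 2, 5)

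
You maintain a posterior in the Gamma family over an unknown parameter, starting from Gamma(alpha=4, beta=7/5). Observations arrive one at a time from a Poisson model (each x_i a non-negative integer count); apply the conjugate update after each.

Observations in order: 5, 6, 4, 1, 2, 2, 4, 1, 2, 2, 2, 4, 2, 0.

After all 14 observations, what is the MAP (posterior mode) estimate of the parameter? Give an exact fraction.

obs 1: x=5 → posterior Gamma(9, 12/5)
obs 2: x=6 → posterior Gamma(15, 17/5)
obs 3: x=4 → posterior Gamma(19, 22/5)
obs 4: x=1 → posterior Gamma(20, 27/5)
obs 5: x=2 → posterior Gamma(22, 32/5)
obs 6: x=2 → posterior Gamma(24, 37/5)
obs 7: x=4 → posterior Gamma(28, 42/5)
obs 8: x=1 → posterior Gamma(29, 47/5)
obs 9: x=2 → posterior Gamma(31, 52/5)
obs 10: x=2 → posterior Gamma(33, 57/5)
obs 11: x=2 → posterior Gamma(35, 62/5)
obs 12: x=4 → posterior Gamma(39, 67/5)
obs 13: x=2 → posterior Gamma(41, 72/5)
obs 14: x=0 → posterior Gamma(41, 77/5)

200/77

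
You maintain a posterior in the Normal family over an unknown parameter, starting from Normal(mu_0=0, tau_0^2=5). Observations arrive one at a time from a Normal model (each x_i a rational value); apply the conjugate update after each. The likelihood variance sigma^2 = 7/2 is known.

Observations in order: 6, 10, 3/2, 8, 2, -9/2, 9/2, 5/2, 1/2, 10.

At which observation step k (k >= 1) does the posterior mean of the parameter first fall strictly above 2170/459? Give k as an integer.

obs 1: x=6 → posterior Normal(60/17, 35/17)
obs 2: x=10 → posterior Normal(160/27, 35/27)
obs 3: x=3/2 → posterior Normal(175/37, 35/37)
obs 4: x=8 → posterior Normal(255/47, 35/47)
obs 5: x=2 → posterior Normal(275/57, 35/57)
obs 6: x=-9/2 → posterior Normal(230/67, 35/67)
obs 7: x=9/2 → posterior Normal(25/7, 5/11)
obs 8: x=5/2 → posterior Normal(100/29, 35/87)
obs 9: x=1/2 → posterior Normal(305/97, 35/97)
obs 10: x=10 → posterior Normal(405/107, 35/107)

k = 2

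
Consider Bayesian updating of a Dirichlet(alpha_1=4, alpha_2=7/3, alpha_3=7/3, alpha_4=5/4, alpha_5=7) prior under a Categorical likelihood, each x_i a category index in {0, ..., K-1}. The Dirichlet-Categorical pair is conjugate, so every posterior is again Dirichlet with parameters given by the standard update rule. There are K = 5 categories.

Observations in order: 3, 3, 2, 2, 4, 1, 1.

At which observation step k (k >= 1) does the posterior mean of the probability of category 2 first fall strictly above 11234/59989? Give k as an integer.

obs 1: x=3 → posterior Dirichlet(4, 7/3, 7/3, 9/4, 7)
obs 2: x=3 → posterior Dirichlet(4, 7/3, 7/3, 13/4, 7)
obs 3: x=2 → posterior Dirichlet(4, 7/3, 10/3, 13/4, 7)
obs 4: x=2 → posterior Dirichlet(4, 7/3, 13/3, 13/4, 7)
obs 5: x=4 → posterior Dirichlet(4, 7/3, 13/3, 13/4, 8)
obs 6: x=1 → posterior Dirichlet(4, 10/3, 13/3, 13/4, 8)
obs 7: x=1 → posterior Dirichlet(4, 13/3, 13/3, 13/4, 8)

k = 4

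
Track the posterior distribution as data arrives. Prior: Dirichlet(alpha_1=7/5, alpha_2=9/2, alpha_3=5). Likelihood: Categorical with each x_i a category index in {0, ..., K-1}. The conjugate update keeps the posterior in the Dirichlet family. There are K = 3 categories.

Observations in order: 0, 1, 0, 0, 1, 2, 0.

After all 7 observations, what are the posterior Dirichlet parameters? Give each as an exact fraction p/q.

obs 1: x=0 → posterior Dirichlet(12/5, 9/2, 5)
obs 2: x=1 → posterior Dirichlet(12/5, 11/2, 5)
obs 3: x=0 → posterior Dirichlet(17/5, 11/2, 5)
obs 4: x=0 → posterior Dirichlet(22/5, 11/2, 5)
obs 5: x=1 → posterior Dirichlet(22/5, 13/2, 5)
obs 6: x=2 → posterior Dirichlet(22/5, 13/2, 6)
obs 7: x=0 → posterior Dirichlet(27/5, 13/2, 6)

alpha_1=27/5, alpha_2=13/2, alpha_3=6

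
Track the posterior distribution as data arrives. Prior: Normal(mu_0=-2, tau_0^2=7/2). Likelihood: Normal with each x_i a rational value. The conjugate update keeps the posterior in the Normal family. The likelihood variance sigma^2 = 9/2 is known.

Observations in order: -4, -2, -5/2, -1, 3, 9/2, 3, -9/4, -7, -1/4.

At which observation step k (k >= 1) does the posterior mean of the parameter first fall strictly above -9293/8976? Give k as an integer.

obs 1: x=-4 → posterior Normal(-23/8, 63/32)
obs 2: x=-2 → posterior Normal(-60/23, 63/46)
obs 3: x=-5/2 → posterior Normal(-31/12, 21/20)
obs 4: x=-1 → posterior Normal(-169/74, 63/74)
obs 5: x=3 → posterior Normal(-127/88, 63/88)
obs 6: x=9/2 → posterior Normal(-32/51, 21/34)
obs 7: x=3 → posterior Normal(-11/58, 63/116)
obs 8: x=-9/4 → posterior Normal(-107/260, 63/130)
obs 9: x=-7 → posterior Normal(-101/96, 7/16)
obs 10: x=-1/4 → posterior Normal(-155/158, 63/158)

k = 6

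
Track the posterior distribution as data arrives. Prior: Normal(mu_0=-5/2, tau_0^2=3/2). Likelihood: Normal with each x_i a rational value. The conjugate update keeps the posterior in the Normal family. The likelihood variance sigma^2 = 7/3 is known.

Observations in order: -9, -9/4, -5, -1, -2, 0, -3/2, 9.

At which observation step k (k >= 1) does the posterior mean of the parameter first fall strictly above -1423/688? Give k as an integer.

obs 1: x=-9 → posterior Normal(-116/23, 21/23)
obs 2: x=-9/4 → posterior Normal(-545/128, 21/32)
obs 3: x=-5 → posterior Normal(-725/164, 21/41)
obs 4: x=-1 → posterior Normal(-761/200, 21/50)
obs 5: x=-2 → posterior Normal(-833/236, 21/59)
obs 6: x=0 → posterior Normal(-49/16, 21/68)
obs 7: x=-3/2 → posterior Normal(-887/308, 3/11)
obs 8: x=9 → posterior Normal(-563/344, 21/86)

k = 8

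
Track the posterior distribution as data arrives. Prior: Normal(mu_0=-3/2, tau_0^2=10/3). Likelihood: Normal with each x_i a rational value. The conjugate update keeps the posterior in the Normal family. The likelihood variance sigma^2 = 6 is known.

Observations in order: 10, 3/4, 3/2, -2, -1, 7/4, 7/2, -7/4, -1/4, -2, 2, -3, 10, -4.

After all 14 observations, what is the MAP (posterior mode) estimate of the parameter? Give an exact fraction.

obs 1: x=10 → posterior Normal(73/28, 15/7)
obs 2: x=3/4 → posterior Normal(161/76, 30/19)
obs 3: x=3/2 → posterior Normal(191/96, 5/4)
obs 4: x=-2 → posterior Normal(151/116, 30/29)
obs 5: x=-1 → posterior Normal(131/136, 15/17)
obs 6: x=7/4 → posterior Normal(83/78, 10/13)
obs 7: x=7/2 → posterior Normal(59/44, 15/22)
obs 8: x=-7/4 → posterior Normal(201/196, 30/49)
obs 9: x=-1/4 → posterior Normal(49/54, 5/9)
obs 10: x=-2 → posterior Normal(39/59, 30/59)
obs 11: x=2 → posterior Normal(49/64, 15/32)
obs 12: x=-3 → posterior Normal(34/69, 10/23)
obs 13: x=10 → posterior Normal(42/37, 15/37)
obs 14: x=-4 → posterior Normal(64/79, 30/79)

64/79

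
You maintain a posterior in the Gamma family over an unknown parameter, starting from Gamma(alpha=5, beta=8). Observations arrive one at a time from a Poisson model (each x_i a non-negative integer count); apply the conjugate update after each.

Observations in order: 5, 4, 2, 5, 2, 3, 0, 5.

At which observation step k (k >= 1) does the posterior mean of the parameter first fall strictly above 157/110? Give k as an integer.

obs 1: x=5 → posterior Gamma(10, 9)
obs 2: x=4 → posterior Gamma(14, 10)
obs 3: x=2 → posterior Gamma(16, 11)
obs 4: x=5 → posterior Gamma(21, 12)
obs 5: x=2 → posterior Gamma(23, 13)
obs 6: x=3 → posterior Gamma(26, 14)
obs 7: x=0 → posterior Gamma(26, 15)
obs 8: x=5 → posterior Gamma(31, 16)

k = 3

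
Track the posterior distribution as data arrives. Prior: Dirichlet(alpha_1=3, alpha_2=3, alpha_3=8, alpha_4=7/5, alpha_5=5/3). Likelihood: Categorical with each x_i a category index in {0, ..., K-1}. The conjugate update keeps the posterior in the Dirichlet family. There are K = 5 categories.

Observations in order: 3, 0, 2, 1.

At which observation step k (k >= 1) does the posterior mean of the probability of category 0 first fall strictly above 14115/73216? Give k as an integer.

obs 1: x=3 → posterior Dirichlet(3, 3, 8, 12/5, 5/3)
obs 2: x=0 → posterior Dirichlet(4, 3, 8, 12/5, 5/3)
obs 3: x=2 → posterior Dirichlet(4, 3, 9, 12/5, 5/3)
obs 4: x=1 → posterior Dirichlet(4, 4, 9, 12/5, 5/3)

k = 2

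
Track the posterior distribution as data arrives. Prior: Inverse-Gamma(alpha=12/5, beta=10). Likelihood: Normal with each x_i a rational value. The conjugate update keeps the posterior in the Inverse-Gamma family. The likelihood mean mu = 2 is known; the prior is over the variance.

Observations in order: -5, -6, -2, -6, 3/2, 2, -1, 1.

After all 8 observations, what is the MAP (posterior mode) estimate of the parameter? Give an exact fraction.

obs 1: x=-5 → posterior Inverse-Gamma(29/10, 69/2)
obs 2: x=-6 → posterior Inverse-Gamma(17/5, 133/2)
obs 3: x=-2 → posterior Inverse-Gamma(39/10, 149/2)
obs 4: x=-6 → posterior Inverse-Gamma(22/5, 213/2)
obs 5: x=3/2 → posterior Inverse-Gamma(49/10, 853/8)
obs 6: x=2 → posterior Inverse-Gamma(27/5, 853/8)
obs 7: x=-1 → posterior Inverse-Gamma(59/10, 889/8)
obs 8: x=1 → posterior Inverse-Gamma(32/5, 893/8)

4465/296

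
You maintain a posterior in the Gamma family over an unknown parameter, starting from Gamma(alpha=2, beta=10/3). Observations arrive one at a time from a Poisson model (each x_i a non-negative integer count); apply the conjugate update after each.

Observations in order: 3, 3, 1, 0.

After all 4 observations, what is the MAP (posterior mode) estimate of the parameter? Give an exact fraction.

12/11

obs 1: x=3 → posterior Gamma(5, 13/3)
obs 2: x=3 → posterior Gamma(8, 16/3)
obs 3: x=1 → posterior Gamma(9, 19/3)
obs 4: x=0 → posterior Gamma(9, 22/3)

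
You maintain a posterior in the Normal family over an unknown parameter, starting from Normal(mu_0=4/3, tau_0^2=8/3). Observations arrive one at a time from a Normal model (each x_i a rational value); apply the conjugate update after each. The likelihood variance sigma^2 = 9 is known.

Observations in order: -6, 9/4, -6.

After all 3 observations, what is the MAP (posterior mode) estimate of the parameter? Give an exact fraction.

-14/17

obs 1: x=-6 → posterior Normal(-12/35, 72/35)
obs 2: x=9/4 → posterior Normal(6/43, 72/43)
obs 3: x=-6 → posterior Normal(-14/17, 24/17)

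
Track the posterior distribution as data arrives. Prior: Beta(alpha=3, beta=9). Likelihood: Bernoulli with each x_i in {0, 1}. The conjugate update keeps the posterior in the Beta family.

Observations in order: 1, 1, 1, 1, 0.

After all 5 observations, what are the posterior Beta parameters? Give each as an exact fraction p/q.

obs 1: x=1 → posterior Beta(4, 9)
obs 2: x=1 → posterior Beta(5, 9)
obs 3: x=1 → posterior Beta(6, 9)
obs 4: x=1 → posterior Beta(7, 9)
obs 5: x=0 → posterior Beta(7, 10)

alpha=7, beta=10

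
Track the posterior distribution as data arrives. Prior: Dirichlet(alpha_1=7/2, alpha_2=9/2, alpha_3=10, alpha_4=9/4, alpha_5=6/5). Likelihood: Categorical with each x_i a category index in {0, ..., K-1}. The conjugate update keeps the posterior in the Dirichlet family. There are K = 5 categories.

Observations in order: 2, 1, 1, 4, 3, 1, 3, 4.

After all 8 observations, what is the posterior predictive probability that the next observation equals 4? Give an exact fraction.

obs 1: x=2 → posterior Dirichlet(7/2, 9/2, 11, 9/4, 6/5)
obs 2: x=1 → posterior Dirichlet(7/2, 11/2, 11, 9/4, 6/5)
obs 3: x=1 → posterior Dirichlet(7/2, 13/2, 11, 9/4, 6/5)
obs 4: x=4 → posterior Dirichlet(7/2, 13/2, 11, 9/4, 11/5)
obs 5: x=3 → posterior Dirichlet(7/2, 13/2, 11, 13/4, 11/5)
obs 6: x=1 → posterior Dirichlet(7/2, 15/2, 11, 13/4, 11/5)
obs 7: x=3 → posterior Dirichlet(7/2, 15/2, 11, 17/4, 11/5)
obs 8: x=4 → posterior Dirichlet(7/2, 15/2, 11, 17/4, 16/5)

64/589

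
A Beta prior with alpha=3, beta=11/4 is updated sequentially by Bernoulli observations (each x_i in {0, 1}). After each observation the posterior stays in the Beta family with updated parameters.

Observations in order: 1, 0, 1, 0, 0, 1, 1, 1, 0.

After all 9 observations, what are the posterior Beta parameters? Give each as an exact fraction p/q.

obs 1: x=1 → posterior Beta(4, 11/4)
obs 2: x=0 → posterior Beta(4, 15/4)
obs 3: x=1 → posterior Beta(5, 15/4)
obs 4: x=0 → posterior Beta(5, 19/4)
obs 5: x=0 → posterior Beta(5, 23/4)
obs 6: x=1 → posterior Beta(6, 23/4)
obs 7: x=1 → posterior Beta(7, 23/4)
obs 8: x=1 → posterior Beta(8, 23/4)
obs 9: x=0 → posterior Beta(8, 27/4)

alpha=8, beta=27/4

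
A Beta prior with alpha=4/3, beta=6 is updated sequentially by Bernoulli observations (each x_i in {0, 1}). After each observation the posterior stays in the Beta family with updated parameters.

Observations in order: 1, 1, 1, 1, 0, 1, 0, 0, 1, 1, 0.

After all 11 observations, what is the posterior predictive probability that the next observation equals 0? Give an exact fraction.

6/11

obs 1: x=1 → posterior Beta(7/3, 6)
obs 2: x=1 → posterior Beta(10/3, 6)
obs 3: x=1 → posterior Beta(13/3, 6)
obs 4: x=1 → posterior Beta(16/3, 6)
obs 5: x=0 → posterior Beta(16/3, 7)
obs 6: x=1 → posterior Beta(19/3, 7)
obs 7: x=0 → posterior Beta(19/3, 8)
obs 8: x=0 → posterior Beta(19/3, 9)
obs 9: x=1 → posterior Beta(22/3, 9)
obs 10: x=1 → posterior Beta(25/3, 9)
obs 11: x=0 → posterior Beta(25/3, 10)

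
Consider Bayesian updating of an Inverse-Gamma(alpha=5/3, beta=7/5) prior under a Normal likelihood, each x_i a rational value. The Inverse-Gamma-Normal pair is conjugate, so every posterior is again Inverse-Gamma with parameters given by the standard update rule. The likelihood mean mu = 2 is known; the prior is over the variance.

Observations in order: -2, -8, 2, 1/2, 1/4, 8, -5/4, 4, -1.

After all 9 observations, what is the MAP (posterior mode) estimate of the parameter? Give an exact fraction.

22041/1720

obs 1: x=-2 → posterior Inverse-Gamma(13/6, 47/5)
obs 2: x=-8 → posterior Inverse-Gamma(8/3, 297/5)
obs 3: x=2 → posterior Inverse-Gamma(19/6, 297/5)
obs 4: x=1/2 → posterior Inverse-Gamma(11/3, 2421/40)
obs 5: x=1/4 → posterior Inverse-Gamma(25/6, 9929/160)
obs 6: x=8 → posterior Inverse-Gamma(14/3, 12809/160)
obs 7: x=-5/4 → posterior Inverse-Gamma(31/6, 6827/80)
obs 8: x=4 → posterior Inverse-Gamma(17/3, 6987/80)
obs 9: x=-1 → posterior Inverse-Gamma(37/6, 7347/80)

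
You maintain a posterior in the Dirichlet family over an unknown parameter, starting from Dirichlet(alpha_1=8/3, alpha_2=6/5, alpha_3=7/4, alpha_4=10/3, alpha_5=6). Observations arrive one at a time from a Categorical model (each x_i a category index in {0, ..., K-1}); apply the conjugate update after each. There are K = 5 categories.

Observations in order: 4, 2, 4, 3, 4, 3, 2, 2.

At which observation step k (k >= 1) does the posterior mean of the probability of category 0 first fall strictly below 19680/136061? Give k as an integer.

obs 1: x=4 → posterior Dirichlet(8/3, 6/5, 7/4, 10/3, 7)
obs 2: x=2 → posterior Dirichlet(8/3, 6/5, 11/4, 10/3, 7)
obs 3: x=4 → posterior Dirichlet(8/3, 6/5, 11/4, 10/3, 8)
obs 4: x=3 → posterior Dirichlet(8/3, 6/5, 11/4, 13/3, 8)
obs 5: x=4 → posterior Dirichlet(8/3, 6/5, 11/4, 13/3, 9)
obs 6: x=3 → posterior Dirichlet(8/3, 6/5, 11/4, 16/3, 9)
obs 7: x=2 → posterior Dirichlet(8/3, 6/5, 15/4, 16/3, 9)
obs 8: x=2 → posterior Dirichlet(8/3, 6/5, 19/4, 16/3, 9)

k = 4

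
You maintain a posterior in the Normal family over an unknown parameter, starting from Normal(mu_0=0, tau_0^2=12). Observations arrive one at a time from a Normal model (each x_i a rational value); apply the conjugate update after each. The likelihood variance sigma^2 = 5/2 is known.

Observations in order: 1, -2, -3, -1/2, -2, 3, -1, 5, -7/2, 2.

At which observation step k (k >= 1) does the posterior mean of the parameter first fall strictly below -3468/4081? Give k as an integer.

k = 3

obs 1: x=1 → posterior Normal(24/29, 60/29)
obs 2: x=-2 → posterior Normal(-24/53, 60/53)
obs 3: x=-3 → posterior Normal(-96/77, 60/77)
obs 4: x=-1/2 → posterior Normal(-108/101, 60/101)
obs 5: x=-2 → posterior Normal(-156/125, 12/25)
obs 6: x=3 → posterior Normal(-84/149, 60/149)
obs 7: x=-1 → posterior Normal(-108/173, 60/173)
obs 8: x=5 → posterior Normal(12/197, 60/197)
obs 9: x=-7/2 → posterior Normal(-72/221, 60/221)
obs 10: x=2 → posterior Normal(-24/245, 12/49)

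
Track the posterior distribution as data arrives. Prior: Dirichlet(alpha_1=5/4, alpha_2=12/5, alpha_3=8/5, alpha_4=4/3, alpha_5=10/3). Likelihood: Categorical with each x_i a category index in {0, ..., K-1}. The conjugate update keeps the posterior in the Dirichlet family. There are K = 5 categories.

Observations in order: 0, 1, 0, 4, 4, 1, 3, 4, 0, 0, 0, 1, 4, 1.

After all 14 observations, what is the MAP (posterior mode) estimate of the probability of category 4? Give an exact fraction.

obs 1: x=0 → posterior Dirichlet(9/4, 12/5, 8/5, 4/3, 10/3)
obs 2: x=1 → posterior Dirichlet(9/4, 17/5, 8/5, 4/3, 10/3)
obs 3: x=0 → posterior Dirichlet(13/4, 17/5, 8/5, 4/3, 10/3)
obs 4: x=4 → posterior Dirichlet(13/4, 17/5, 8/5, 4/3, 13/3)
obs 5: x=4 → posterior Dirichlet(13/4, 17/5, 8/5, 4/3, 16/3)
obs 6: x=1 → posterior Dirichlet(13/4, 22/5, 8/5, 4/3, 16/3)
obs 7: x=3 → posterior Dirichlet(13/4, 22/5, 8/5, 7/3, 16/3)
obs 8: x=4 → posterior Dirichlet(13/4, 22/5, 8/5, 7/3, 19/3)
obs 9: x=0 → posterior Dirichlet(17/4, 22/5, 8/5, 7/3, 19/3)
obs 10: x=0 → posterior Dirichlet(21/4, 22/5, 8/5, 7/3, 19/3)
obs 11: x=0 → posterior Dirichlet(25/4, 22/5, 8/5, 7/3, 19/3)
obs 12: x=1 → posterior Dirichlet(25/4, 27/5, 8/5, 7/3, 19/3)
obs 13: x=4 → posterior Dirichlet(25/4, 27/5, 8/5, 7/3, 22/3)
obs 14: x=1 → posterior Dirichlet(25/4, 32/5, 8/5, 7/3, 22/3)

76/227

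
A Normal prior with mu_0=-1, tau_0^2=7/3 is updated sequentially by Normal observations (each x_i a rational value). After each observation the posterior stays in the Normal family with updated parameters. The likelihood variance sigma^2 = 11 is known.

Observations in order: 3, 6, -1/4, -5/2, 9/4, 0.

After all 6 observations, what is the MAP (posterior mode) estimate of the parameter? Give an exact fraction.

obs 1: x=3 → posterior Normal(-3/10, 77/40)
obs 2: x=6 → posterior Normal(30/47, 77/47)
obs 3: x=-1/4 → posterior Normal(113/216, 77/54)
obs 4: x=-5/2 → posterior Normal(43/244, 77/61)
obs 5: x=9/4 → posterior Normal(53/136, 77/68)
obs 6: x=0 → posterior Normal(53/150, 77/75)

53/150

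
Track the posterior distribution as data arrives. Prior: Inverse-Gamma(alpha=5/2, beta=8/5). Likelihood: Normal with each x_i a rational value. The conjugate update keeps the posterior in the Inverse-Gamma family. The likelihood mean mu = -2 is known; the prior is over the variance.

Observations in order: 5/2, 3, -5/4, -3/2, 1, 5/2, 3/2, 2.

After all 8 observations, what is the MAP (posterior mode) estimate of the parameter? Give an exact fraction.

obs 1: x=5/2 → posterior Inverse-Gamma(3, 469/40)
obs 2: x=3 → posterior Inverse-Gamma(7/2, 969/40)
obs 3: x=-5/4 → posterior Inverse-Gamma(4, 3921/160)
obs 4: x=-3/2 → posterior Inverse-Gamma(9/2, 3941/160)
obs 5: x=1 → posterior Inverse-Gamma(5, 4661/160)
obs 6: x=5/2 → posterior Inverse-Gamma(11/2, 6281/160)
obs 7: x=3/2 → posterior Inverse-Gamma(6, 7261/160)
obs 8: x=2 → posterior Inverse-Gamma(13/2, 8541/160)

2847/400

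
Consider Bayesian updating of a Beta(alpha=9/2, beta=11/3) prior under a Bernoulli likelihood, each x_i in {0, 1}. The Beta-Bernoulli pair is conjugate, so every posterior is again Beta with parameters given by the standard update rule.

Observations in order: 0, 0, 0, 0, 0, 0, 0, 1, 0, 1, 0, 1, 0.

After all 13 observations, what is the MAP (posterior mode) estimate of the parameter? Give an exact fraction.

39/115

obs 1: x=0 → posterior Beta(9/2, 14/3)
obs 2: x=0 → posterior Beta(9/2, 17/3)
obs 3: x=0 → posterior Beta(9/2, 20/3)
obs 4: x=0 → posterior Beta(9/2, 23/3)
obs 5: x=0 → posterior Beta(9/2, 26/3)
obs 6: x=0 → posterior Beta(9/2, 29/3)
obs 7: x=0 → posterior Beta(9/2, 32/3)
obs 8: x=1 → posterior Beta(11/2, 32/3)
obs 9: x=0 → posterior Beta(11/2, 35/3)
obs 10: x=1 → posterior Beta(13/2, 35/3)
obs 11: x=0 → posterior Beta(13/2, 38/3)
obs 12: x=1 → posterior Beta(15/2, 38/3)
obs 13: x=0 → posterior Beta(15/2, 41/3)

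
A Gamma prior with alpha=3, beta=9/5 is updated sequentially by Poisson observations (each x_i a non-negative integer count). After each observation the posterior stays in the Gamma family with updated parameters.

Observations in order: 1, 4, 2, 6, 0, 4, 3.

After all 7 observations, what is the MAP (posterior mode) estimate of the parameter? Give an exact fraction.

obs 1: x=1 → posterior Gamma(4, 14/5)
obs 2: x=4 → posterior Gamma(8, 19/5)
obs 3: x=2 → posterior Gamma(10, 24/5)
obs 4: x=6 → posterior Gamma(16, 29/5)
obs 5: x=0 → posterior Gamma(16, 34/5)
obs 6: x=4 → posterior Gamma(20, 39/5)
obs 7: x=3 → posterior Gamma(23, 44/5)

5/2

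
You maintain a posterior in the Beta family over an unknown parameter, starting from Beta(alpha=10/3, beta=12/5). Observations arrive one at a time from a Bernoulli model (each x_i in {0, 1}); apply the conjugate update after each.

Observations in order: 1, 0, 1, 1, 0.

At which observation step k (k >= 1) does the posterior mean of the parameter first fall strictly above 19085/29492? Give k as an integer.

obs 1: x=1 → posterior Beta(13/3, 12/5)
obs 2: x=0 → posterior Beta(13/3, 17/5)
obs 3: x=1 → posterior Beta(16/3, 17/5)
obs 4: x=1 → posterior Beta(19/3, 17/5)
obs 5: x=0 → posterior Beta(19/3, 22/5)

k = 4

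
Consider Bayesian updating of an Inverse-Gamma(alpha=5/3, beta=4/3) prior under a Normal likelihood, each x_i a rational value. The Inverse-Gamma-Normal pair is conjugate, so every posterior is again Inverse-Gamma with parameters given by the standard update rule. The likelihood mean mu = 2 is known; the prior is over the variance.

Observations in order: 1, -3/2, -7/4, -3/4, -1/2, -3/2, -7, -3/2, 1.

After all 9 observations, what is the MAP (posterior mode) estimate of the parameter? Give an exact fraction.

obs 1: x=1 → posterior Inverse-Gamma(13/6, 11/6)
obs 2: x=-3/2 → posterior Inverse-Gamma(8/3, 191/24)
obs 3: x=-7/4 → posterior Inverse-Gamma(19/6, 1439/96)
obs 4: x=-3/4 → posterior Inverse-Gamma(11/3, 901/48)
obs 5: x=-1/2 → posterior Inverse-Gamma(25/6, 1051/48)
obs 6: x=-3/2 → posterior Inverse-Gamma(14/3, 1345/48)
obs 7: x=-7 → posterior Inverse-Gamma(31/6, 3289/48)
obs 8: x=-3/2 → posterior Inverse-Gamma(17/3, 3583/48)
obs 9: x=1 → posterior Inverse-Gamma(37/6, 3607/48)

3607/344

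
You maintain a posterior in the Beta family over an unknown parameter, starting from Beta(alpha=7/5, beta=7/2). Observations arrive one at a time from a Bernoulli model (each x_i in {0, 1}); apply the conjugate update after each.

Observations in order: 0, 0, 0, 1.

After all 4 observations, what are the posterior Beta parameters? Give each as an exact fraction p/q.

alpha=12/5, beta=13/2

obs 1: x=0 → posterior Beta(7/5, 9/2)
obs 2: x=0 → posterior Beta(7/5, 11/2)
obs 3: x=0 → posterior Beta(7/5, 13/2)
obs 4: x=1 → posterior Beta(12/5, 13/2)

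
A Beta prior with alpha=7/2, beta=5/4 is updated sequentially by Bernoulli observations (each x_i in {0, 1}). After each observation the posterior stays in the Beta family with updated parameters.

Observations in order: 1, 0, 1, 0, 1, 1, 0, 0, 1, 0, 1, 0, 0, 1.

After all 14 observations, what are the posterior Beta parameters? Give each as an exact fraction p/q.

alpha=21/2, beta=33/4

obs 1: x=1 → posterior Beta(9/2, 5/4)
obs 2: x=0 → posterior Beta(9/2, 9/4)
obs 3: x=1 → posterior Beta(11/2, 9/4)
obs 4: x=0 → posterior Beta(11/2, 13/4)
obs 5: x=1 → posterior Beta(13/2, 13/4)
obs 6: x=1 → posterior Beta(15/2, 13/4)
obs 7: x=0 → posterior Beta(15/2, 17/4)
obs 8: x=0 → posterior Beta(15/2, 21/4)
obs 9: x=1 → posterior Beta(17/2, 21/4)
obs 10: x=0 → posterior Beta(17/2, 25/4)
obs 11: x=1 → posterior Beta(19/2, 25/4)
obs 12: x=0 → posterior Beta(19/2, 29/4)
obs 13: x=0 → posterior Beta(19/2, 33/4)
obs 14: x=1 → posterior Beta(21/2, 33/4)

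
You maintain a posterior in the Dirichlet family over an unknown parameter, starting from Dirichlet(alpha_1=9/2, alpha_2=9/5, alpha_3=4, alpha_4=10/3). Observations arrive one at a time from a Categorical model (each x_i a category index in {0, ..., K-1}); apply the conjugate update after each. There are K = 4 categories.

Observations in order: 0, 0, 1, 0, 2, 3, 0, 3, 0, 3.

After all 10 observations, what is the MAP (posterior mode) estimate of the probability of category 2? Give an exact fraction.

obs 1: x=0 → posterior Dirichlet(11/2, 9/5, 4, 10/3)
obs 2: x=0 → posterior Dirichlet(13/2, 9/5, 4, 10/3)
obs 3: x=1 → posterior Dirichlet(13/2, 14/5, 4, 10/3)
obs 4: x=0 → posterior Dirichlet(15/2, 14/5, 4, 10/3)
obs 5: x=2 → posterior Dirichlet(15/2, 14/5, 5, 10/3)
obs 6: x=3 → posterior Dirichlet(15/2, 14/5, 5, 13/3)
obs 7: x=0 → posterior Dirichlet(17/2, 14/5, 5, 13/3)
obs 8: x=3 → posterior Dirichlet(17/2, 14/5, 5, 16/3)
obs 9: x=0 → posterior Dirichlet(19/2, 14/5, 5, 16/3)
obs 10: x=3 → posterior Dirichlet(19/2, 14/5, 5, 19/3)

120/589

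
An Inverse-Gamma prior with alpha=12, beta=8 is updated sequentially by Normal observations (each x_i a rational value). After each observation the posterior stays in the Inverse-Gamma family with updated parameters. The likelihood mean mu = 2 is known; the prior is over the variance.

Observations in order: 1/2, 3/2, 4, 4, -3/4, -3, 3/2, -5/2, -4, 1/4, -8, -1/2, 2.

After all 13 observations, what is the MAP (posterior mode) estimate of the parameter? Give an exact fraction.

1799/312

obs 1: x=1/2 → posterior Inverse-Gamma(25/2, 73/8)
obs 2: x=3/2 → posterior Inverse-Gamma(13, 37/4)
obs 3: x=4 → posterior Inverse-Gamma(27/2, 45/4)
obs 4: x=4 → posterior Inverse-Gamma(14, 53/4)
obs 5: x=-3/4 → posterior Inverse-Gamma(29/2, 545/32)
obs 6: x=-3 → posterior Inverse-Gamma(15, 945/32)
obs 7: x=3/2 → posterior Inverse-Gamma(31/2, 949/32)
obs 8: x=-5/2 → posterior Inverse-Gamma(16, 1273/32)
obs 9: x=-4 → posterior Inverse-Gamma(33/2, 1849/32)
obs 10: x=1/4 → posterior Inverse-Gamma(17, 949/16)
obs 11: x=-8 → posterior Inverse-Gamma(35/2, 1749/16)
obs 12: x=-1/2 → posterior Inverse-Gamma(18, 1799/16)
obs 13: x=2 → posterior Inverse-Gamma(37/2, 1799/16)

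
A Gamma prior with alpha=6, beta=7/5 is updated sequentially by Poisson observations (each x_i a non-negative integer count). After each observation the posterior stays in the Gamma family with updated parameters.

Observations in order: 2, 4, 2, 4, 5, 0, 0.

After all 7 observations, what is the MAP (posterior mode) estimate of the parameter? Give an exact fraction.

55/21

obs 1: x=2 → posterior Gamma(8, 12/5)
obs 2: x=4 → posterior Gamma(12, 17/5)
obs 3: x=2 → posterior Gamma(14, 22/5)
obs 4: x=4 → posterior Gamma(18, 27/5)
obs 5: x=5 → posterior Gamma(23, 32/5)
obs 6: x=0 → posterior Gamma(23, 37/5)
obs 7: x=0 → posterior Gamma(23, 42/5)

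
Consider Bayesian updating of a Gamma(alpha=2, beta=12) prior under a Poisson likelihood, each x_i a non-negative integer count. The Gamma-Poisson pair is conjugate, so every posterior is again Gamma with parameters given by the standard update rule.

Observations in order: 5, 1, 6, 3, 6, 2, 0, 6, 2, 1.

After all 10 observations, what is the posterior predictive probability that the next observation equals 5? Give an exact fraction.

2203051678175770743638708640556139695934609081499648/128051775540161094255459334683883498184411818540470887

obs 1: x=5 → posterior Gamma(7, 13)
obs 2: x=1 → posterior Gamma(8, 14)
obs 3: x=6 → posterior Gamma(14, 15)
obs 4: x=3 → posterior Gamma(17, 16)
obs 5: x=6 → posterior Gamma(23, 17)
obs 6: x=2 → posterior Gamma(25, 18)
obs 7: x=0 → posterior Gamma(25, 19)
obs 8: x=6 → posterior Gamma(31, 20)
obs 9: x=2 → posterior Gamma(33, 21)
obs 10: x=1 → posterior Gamma(34, 22)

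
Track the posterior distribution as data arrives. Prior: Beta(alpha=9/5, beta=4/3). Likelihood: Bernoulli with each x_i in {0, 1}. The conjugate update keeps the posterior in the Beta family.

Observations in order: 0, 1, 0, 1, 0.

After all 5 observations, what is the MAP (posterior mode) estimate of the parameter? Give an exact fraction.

obs 1: x=0 → posterior Beta(9/5, 7/3)
obs 2: x=1 → posterior Beta(14/5, 7/3)
obs 3: x=0 → posterior Beta(14/5, 10/3)
obs 4: x=1 → posterior Beta(19/5, 10/3)
obs 5: x=0 → posterior Beta(19/5, 13/3)

21/46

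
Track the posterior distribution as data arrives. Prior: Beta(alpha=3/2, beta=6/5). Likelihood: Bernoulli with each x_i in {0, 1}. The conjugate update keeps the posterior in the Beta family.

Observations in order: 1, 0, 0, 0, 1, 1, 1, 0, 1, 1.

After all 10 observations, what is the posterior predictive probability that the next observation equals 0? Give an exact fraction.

obs 1: x=1 → posterior Beta(5/2, 6/5)
obs 2: x=0 → posterior Beta(5/2, 11/5)
obs 3: x=0 → posterior Beta(5/2, 16/5)
obs 4: x=0 → posterior Beta(5/2, 21/5)
obs 5: x=1 → posterior Beta(7/2, 21/5)
obs 6: x=1 → posterior Beta(9/2, 21/5)
obs 7: x=1 → posterior Beta(11/2, 21/5)
obs 8: x=0 → posterior Beta(11/2, 26/5)
obs 9: x=1 → posterior Beta(13/2, 26/5)
obs 10: x=1 → posterior Beta(15/2, 26/5)

52/127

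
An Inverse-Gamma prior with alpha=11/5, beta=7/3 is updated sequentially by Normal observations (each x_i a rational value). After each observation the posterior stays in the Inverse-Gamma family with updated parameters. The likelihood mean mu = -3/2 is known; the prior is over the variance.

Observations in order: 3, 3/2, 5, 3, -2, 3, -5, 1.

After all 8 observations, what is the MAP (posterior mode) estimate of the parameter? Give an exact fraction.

8125/864

obs 1: x=3 → posterior Inverse-Gamma(27/10, 299/24)
obs 2: x=3/2 → posterior Inverse-Gamma(16/5, 407/24)
obs 3: x=5 → posterior Inverse-Gamma(37/10, 457/12)
obs 4: x=3 → posterior Inverse-Gamma(21/5, 1157/24)
obs 5: x=-2 → posterior Inverse-Gamma(47/10, 145/3)
obs 6: x=3 → posterior Inverse-Gamma(26/5, 1403/24)
obs 7: x=-5 → posterior Inverse-Gamma(57/10, 775/12)
obs 8: x=1 → posterior Inverse-Gamma(31/5, 1625/24)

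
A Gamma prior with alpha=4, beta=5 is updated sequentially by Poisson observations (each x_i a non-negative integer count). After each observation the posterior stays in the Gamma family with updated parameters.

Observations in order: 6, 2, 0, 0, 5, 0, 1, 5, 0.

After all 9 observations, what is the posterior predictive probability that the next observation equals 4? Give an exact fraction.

obs 1: x=6 → posterior Gamma(10, 6)
obs 2: x=2 → posterior Gamma(12, 7)
obs 3: x=0 → posterior Gamma(12, 8)
obs 4: x=0 → posterior Gamma(12, 9)
obs 5: x=5 → posterior Gamma(17, 10)
obs 6: x=0 → posterior Gamma(17, 11)
obs 7: x=1 → posterior Gamma(18, 12)
obs 8: x=5 → posterior Gamma(23, 13)
obs 9: x=0 → posterior Gamma(23, 14)

137292244346414934298367885312/2272605146463811397552490234375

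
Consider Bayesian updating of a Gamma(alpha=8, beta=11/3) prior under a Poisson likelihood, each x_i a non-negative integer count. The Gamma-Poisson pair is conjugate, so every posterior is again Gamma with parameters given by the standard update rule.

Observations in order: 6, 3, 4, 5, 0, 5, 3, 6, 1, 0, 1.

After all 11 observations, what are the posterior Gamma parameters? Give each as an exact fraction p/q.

obs 1: x=6 → posterior Gamma(14, 14/3)
obs 2: x=3 → posterior Gamma(17, 17/3)
obs 3: x=4 → posterior Gamma(21, 20/3)
obs 4: x=5 → posterior Gamma(26, 23/3)
obs 5: x=0 → posterior Gamma(26, 26/3)
obs 6: x=5 → posterior Gamma(31, 29/3)
obs 7: x=3 → posterior Gamma(34, 32/3)
obs 8: x=6 → posterior Gamma(40, 35/3)
obs 9: x=1 → posterior Gamma(41, 38/3)
obs 10: x=0 → posterior Gamma(41, 41/3)
obs 11: x=1 → posterior Gamma(42, 44/3)

alpha=42, beta=44/3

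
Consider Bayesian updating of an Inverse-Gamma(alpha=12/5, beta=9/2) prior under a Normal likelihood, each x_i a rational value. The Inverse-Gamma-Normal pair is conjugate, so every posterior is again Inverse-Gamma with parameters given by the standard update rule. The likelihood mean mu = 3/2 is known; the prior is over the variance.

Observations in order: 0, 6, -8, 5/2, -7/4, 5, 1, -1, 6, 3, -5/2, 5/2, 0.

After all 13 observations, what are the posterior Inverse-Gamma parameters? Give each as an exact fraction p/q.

obs 1: x=0 → posterior Inverse-Gamma(29/10, 45/8)
obs 2: x=6 → posterior Inverse-Gamma(17/5, 63/4)
obs 3: x=-8 → posterior Inverse-Gamma(39/10, 487/8)
obs 4: x=5/2 → posterior Inverse-Gamma(22/5, 491/8)
obs 5: x=-7/4 → posterior Inverse-Gamma(49/10, 2133/32)
obs 6: x=5 → posterior Inverse-Gamma(27/5, 2329/32)
obs 7: x=1 → posterior Inverse-Gamma(59/10, 2333/32)
obs 8: x=-1 → posterior Inverse-Gamma(32/5, 2433/32)
obs 9: x=6 → posterior Inverse-Gamma(69/10, 2757/32)
obs 10: x=3 → posterior Inverse-Gamma(37/5, 2793/32)
obs 11: x=-5/2 → posterior Inverse-Gamma(79/10, 3049/32)
obs 12: x=5/2 → posterior Inverse-Gamma(42/5, 3065/32)
obs 13: x=0 → posterior Inverse-Gamma(89/10, 3101/32)

alpha=89/10, beta=3101/32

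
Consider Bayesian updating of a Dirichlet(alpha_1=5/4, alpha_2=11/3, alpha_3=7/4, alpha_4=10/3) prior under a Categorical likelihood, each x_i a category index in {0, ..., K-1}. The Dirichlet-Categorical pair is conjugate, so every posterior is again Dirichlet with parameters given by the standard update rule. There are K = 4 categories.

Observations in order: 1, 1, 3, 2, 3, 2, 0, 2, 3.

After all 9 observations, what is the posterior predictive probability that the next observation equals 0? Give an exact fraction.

obs 1: x=1 → posterior Dirichlet(5/4, 14/3, 7/4, 10/3)
obs 2: x=1 → posterior Dirichlet(5/4, 17/3, 7/4, 10/3)
obs 3: x=3 → posterior Dirichlet(5/4, 17/3, 7/4, 13/3)
obs 4: x=2 → posterior Dirichlet(5/4, 17/3, 11/4, 13/3)
obs 5: x=3 → posterior Dirichlet(5/4, 17/3, 11/4, 16/3)
obs 6: x=2 → posterior Dirichlet(5/4, 17/3, 15/4, 16/3)
obs 7: x=0 → posterior Dirichlet(9/4, 17/3, 15/4, 16/3)
obs 8: x=2 → posterior Dirichlet(9/4, 17/3, 19/4, 16/3)
obs 9: x=3 → posterior Dirichlet(9/4, 17/3, 19/4, 19/3)

9/76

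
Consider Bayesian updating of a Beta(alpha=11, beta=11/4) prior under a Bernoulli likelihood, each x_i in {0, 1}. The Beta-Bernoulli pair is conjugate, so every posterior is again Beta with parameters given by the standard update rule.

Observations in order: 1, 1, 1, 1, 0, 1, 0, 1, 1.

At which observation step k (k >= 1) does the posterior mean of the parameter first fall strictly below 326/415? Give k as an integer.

obs 1: x=1 → posterior Beta(12, 11/4)
obs 2: x=1 → posterior Beta(13, 11/4)
obs 3: x=1 → posterior Beta(14, 11/4)
obs 4: x=1 → posterior Beta(15, 11/4)
obs 5: x=0 → posterior Beta(15, 15/4)
obs 6: x=1 → posterior Beta(16, 15/4)
obs 7: x=0 → posterior Beta(16, 19/4)
obs 8: x=1 → posterior Beta(17, 19/4)
obs 9: x=1 → posterior Beta(18, 19/4)

k = 7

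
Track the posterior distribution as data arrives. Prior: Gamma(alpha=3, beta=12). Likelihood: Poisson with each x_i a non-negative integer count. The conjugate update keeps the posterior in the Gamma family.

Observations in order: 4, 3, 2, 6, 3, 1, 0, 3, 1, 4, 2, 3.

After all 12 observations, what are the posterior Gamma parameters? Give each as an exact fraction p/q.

alpha=35, beta=24

obs 1: x=4 → posterior Gamma(7, 13)
obs 2: x=3 → posterior Gamma(10, 14)
obs 3: x=2 → posterior Gamma(12, 15)
obs 4: x=6 → posterior Gamma(18, 16)
obs 5: x=3 → posterior Gamma(21, 17)
obs 6: x=1 → posterior Gamma(22, 18)
obs 7: x=0 → posterior Gamma(22, 19)
obs 8: x=3 → posterior Gamma(25, 20)
obs 9: x=1 → posterior Gamma(26, 21)
obs 10: x=4 → posterior Gamma(30, 22)
obs 11: x=2 → posterior Gamma(32, 23)
obs 12: x=3 → posterior Gamma(35, 24)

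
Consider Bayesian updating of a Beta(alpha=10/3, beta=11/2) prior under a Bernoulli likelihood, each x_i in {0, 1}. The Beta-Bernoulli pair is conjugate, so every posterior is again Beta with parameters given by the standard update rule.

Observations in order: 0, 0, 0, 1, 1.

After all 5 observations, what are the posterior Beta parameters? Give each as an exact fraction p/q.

obs 1: x=0 → posterior Beta(10/3, 13/2)
obs 2: x=0 → posterior Beta(10/3, 15/2)
obs 3: x=0 → posterior Beta(10/3, 17/2)
obs 4: x=1 → posterior Beta(13/3, 17/2)
obs 5: x=1 → posterior Beta(16/3, 17/2)

alpha=16/3, beta=17/2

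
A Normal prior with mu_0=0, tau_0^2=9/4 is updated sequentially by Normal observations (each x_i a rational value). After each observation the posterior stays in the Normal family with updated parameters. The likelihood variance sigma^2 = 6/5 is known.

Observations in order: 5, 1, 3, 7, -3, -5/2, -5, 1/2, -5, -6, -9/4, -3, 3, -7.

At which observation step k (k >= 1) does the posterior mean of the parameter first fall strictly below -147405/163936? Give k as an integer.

obs 1: x=5 → posterior Normal(75/23, 18/23)
obs 2: x=1 → posterior Normal(45/19, 9/19)
obs 3: x=3 → posterior Normal(135/53, 18/53)
obs 4: x=7 → posterior Normal(60/17, 9/34)
obs 5: x=-3 → posterior Normal(195/83, 18/83)
obs 6: x=-5/2 → posterior Normal(45/28, 9/49)
obs 7: x=-5 → posterior Normal(165/226, 18/113)
obs 8: x=1/2 → posterior Normal(45/64, 9/64)
obs 9: x=-5 → posterior Normal(15/143, 18/143)
obs 10: x=-6 → posterior Normal(-75/158, 9/79)
obs 11: x=-9/4 → posterior Normal(-435/692, 18/173)
obs 12: x=-3 → posterior Normal(-615/752, 9/94)
obs 13: x=3 → posterior Normal(-15/28, 18/203)
obs 14: x=-7 → posterior Normal(-855/872, 9/109)

k = 14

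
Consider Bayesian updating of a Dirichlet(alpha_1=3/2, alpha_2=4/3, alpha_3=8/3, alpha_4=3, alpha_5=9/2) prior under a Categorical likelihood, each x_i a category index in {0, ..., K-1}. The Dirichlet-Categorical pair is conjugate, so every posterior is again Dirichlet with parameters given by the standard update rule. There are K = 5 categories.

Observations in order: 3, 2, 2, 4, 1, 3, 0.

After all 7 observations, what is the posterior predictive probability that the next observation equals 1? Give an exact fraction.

7/60

obs 1: x=3 → posterior Dirichlet(3/2, 4/3, 8/3, 4, 9/2)
obs 2: x=2 → posterior Dirichlet(3/2, 4/3, 11/3, 4, 9/2)
obs 3: x=2 → posterior Dirichlet(3/2, 4/3, 14/3, 4, 9/2)
obs 4: x=4 → posterior Dirichlet(3/2, 4/3, 14/3, 4, 11/2)
obs 5: x=1 → posterior Dirichlet(3/2, 7/3, 14/3, 4, 11/2)
obs 6: x=3 → posterior Dirichlet(3/2, 7/3, 14/3, 5, 11/2)
obs 7: x=0 → posterior Dirichlet(5/2, 7/3, 14/3, 5, 11/2)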